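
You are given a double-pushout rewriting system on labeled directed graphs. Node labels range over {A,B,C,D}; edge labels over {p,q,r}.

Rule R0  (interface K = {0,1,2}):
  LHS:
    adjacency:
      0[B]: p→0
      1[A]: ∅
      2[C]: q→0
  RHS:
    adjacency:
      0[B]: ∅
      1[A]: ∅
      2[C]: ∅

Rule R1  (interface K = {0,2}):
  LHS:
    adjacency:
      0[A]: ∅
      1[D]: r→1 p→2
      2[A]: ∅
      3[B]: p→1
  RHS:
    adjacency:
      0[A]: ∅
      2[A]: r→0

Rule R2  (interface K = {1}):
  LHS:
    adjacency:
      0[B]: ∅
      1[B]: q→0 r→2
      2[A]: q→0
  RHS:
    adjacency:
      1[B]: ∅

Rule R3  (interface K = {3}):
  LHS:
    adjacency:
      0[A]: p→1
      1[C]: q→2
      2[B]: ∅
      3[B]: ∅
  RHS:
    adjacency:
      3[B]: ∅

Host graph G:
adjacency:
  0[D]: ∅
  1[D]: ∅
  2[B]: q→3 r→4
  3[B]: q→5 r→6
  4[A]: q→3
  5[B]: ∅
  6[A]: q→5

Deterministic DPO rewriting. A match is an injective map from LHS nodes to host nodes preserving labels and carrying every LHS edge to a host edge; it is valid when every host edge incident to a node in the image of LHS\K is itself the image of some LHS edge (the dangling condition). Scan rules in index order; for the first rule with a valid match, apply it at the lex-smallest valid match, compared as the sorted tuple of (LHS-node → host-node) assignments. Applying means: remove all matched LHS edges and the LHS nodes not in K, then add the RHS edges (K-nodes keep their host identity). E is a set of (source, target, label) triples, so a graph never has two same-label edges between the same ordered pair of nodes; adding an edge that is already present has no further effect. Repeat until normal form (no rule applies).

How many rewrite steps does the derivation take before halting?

Answer: 2

Steps:
start.  V:7 E:6  edges: 2-q->3 2-r->4 3-q->5 3-r->6 4-q->3 6-q->5
1. fire R2 via {0↦5, 1↦3, 2↦6}  →  V:5 E:3  edges: 2-q->3 2-r->4 4-q->3
2. fire R2 via {0↦3, 1↦2, 2↦4}  →  V:3 E:0  edges: ∅
halt: no rule applies after step 2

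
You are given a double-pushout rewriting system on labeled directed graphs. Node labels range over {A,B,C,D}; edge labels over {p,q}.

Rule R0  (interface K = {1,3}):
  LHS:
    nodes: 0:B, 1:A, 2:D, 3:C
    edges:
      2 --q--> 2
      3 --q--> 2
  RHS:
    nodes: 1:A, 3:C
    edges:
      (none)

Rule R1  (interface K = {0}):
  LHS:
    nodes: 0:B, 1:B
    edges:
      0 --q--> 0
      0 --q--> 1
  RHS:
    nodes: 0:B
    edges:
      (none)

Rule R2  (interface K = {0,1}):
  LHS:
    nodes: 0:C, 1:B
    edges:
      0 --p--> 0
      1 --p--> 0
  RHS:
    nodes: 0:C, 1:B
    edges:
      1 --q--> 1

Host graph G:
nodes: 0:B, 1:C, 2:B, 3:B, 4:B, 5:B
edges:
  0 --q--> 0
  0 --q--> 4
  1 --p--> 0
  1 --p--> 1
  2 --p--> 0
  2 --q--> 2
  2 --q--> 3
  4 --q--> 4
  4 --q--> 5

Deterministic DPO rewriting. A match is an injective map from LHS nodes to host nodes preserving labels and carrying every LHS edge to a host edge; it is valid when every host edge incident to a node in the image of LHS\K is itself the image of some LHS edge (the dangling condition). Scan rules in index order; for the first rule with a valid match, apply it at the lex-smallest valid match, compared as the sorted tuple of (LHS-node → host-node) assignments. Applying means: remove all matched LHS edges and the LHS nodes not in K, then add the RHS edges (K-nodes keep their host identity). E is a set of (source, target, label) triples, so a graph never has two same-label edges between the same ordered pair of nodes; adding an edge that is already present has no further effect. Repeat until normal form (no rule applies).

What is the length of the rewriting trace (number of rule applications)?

Answer: 3

Rewrite trace:
initial: |V|=6 |E|=9  E = 0-q->0 0-q->4 1-p->0 1-p->1 2-p->0 2-q->2 2-q->3 4-q->4 4-q->5
step 1: apply R1 at {0↦2, 1↦3}  → |V|=5 |E|=7  E = 0-q->0 0-q->4 1-p->0 1-p->1 2-p->0 4-q->4 4-q->5
step 2: apply R1 at {0↦4, 1↦5}  → |V|=4 |E|=5  E = 0-q->0 0-q->4 1-p->0 1-p->1 2-p->0
step 3: apply R1 at {0↦0, 1↦4}  → |V|=3 |E|=3  E = 1-p->0 1-p->1 2-p->0
normal form: no rule applies after step 3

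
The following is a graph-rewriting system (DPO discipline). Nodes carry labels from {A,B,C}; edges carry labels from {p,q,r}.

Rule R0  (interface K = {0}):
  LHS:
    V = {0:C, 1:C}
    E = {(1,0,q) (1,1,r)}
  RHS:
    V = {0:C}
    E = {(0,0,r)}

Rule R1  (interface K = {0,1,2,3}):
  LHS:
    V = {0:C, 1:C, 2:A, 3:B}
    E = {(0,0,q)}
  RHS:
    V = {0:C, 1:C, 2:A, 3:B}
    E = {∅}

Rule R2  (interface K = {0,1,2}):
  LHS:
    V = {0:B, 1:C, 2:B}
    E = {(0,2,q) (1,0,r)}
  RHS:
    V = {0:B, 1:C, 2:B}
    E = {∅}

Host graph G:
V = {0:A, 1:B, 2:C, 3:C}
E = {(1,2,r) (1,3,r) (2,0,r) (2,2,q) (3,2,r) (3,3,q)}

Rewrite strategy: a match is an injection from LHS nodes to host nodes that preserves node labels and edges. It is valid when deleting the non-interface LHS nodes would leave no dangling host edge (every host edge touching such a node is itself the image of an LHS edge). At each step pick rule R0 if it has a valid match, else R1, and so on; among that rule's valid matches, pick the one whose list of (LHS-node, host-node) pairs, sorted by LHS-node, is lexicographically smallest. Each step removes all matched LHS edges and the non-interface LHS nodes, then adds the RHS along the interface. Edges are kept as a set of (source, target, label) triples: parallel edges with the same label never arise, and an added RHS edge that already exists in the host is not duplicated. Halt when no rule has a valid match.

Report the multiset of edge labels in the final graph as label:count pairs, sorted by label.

Answer: r:4

Rewrite trace:
[0] host  ⇒  4 nodes, 6 edges  {1-r->2 1-r->3 2-r->0 2-q->2 3-r->2 3-q->3}
[1] R1 @ {0↦2, 1↦3, 2↦0, 3↦1}  ⇒  4 nodes, 5 edges  {1-r->2 1-r->3 2-r->0 3-r->2 3-q->3}
[2] R1 @ {0↦3, 1↦2, 2↦0, 3↦1}  ⇒  4 nodes, 4 edges  {1-r->2 1-r->3 2-r->0 3-r->2}
halt: no rule applies after step 2
NF edges: [(1, 2, 'r'), (1, 3, 'r'), (2, 0, 'r'), (3, 2, 'r')]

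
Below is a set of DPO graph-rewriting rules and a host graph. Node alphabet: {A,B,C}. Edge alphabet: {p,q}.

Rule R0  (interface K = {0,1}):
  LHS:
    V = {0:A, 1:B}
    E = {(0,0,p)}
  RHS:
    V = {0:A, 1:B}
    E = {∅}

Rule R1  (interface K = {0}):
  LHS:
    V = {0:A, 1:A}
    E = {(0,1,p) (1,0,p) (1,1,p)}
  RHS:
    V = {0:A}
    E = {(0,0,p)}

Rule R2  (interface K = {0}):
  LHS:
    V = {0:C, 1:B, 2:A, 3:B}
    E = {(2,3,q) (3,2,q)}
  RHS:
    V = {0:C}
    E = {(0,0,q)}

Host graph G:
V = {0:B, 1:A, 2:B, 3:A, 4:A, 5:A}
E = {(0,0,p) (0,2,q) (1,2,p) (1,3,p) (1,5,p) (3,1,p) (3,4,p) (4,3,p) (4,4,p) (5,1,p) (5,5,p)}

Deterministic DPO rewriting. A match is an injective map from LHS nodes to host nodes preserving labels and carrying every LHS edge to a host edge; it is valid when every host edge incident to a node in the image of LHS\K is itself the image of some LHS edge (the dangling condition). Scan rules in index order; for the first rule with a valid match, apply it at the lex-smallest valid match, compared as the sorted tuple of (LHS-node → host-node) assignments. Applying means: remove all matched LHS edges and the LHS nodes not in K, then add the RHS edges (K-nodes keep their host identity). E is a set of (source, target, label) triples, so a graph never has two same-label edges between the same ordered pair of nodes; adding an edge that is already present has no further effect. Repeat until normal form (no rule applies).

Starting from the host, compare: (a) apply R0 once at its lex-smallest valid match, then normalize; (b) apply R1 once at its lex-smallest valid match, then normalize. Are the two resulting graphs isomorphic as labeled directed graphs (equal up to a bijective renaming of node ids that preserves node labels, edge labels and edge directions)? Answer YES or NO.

Answer: NO

Derivation:
branch R0-first: apply at {0↦4, 1↦0} → |E|=10, then 1 more step(s) → NF |V|=6 |E|=9 V={0:B, 1:A, 2:B, 3:A, 4:A, 5:A} E=0-p->0 0-q->2 1-p->2 1-p->3 1-p->5 3-p->1 3-p->4 4-p->3 5-p->1
branch R1-first: apply at {0↦1, 1↦5} → |E|=9, then 2 more step(s) → NF |V|=5 |E|=7 V={0:B, 1:A, 2:B, 3:A, 4:A} E=0-p->0 0-q->2 1-p->2 1-p->3 3-p->1 3-p->4 4-p->3
graphs not isomorphic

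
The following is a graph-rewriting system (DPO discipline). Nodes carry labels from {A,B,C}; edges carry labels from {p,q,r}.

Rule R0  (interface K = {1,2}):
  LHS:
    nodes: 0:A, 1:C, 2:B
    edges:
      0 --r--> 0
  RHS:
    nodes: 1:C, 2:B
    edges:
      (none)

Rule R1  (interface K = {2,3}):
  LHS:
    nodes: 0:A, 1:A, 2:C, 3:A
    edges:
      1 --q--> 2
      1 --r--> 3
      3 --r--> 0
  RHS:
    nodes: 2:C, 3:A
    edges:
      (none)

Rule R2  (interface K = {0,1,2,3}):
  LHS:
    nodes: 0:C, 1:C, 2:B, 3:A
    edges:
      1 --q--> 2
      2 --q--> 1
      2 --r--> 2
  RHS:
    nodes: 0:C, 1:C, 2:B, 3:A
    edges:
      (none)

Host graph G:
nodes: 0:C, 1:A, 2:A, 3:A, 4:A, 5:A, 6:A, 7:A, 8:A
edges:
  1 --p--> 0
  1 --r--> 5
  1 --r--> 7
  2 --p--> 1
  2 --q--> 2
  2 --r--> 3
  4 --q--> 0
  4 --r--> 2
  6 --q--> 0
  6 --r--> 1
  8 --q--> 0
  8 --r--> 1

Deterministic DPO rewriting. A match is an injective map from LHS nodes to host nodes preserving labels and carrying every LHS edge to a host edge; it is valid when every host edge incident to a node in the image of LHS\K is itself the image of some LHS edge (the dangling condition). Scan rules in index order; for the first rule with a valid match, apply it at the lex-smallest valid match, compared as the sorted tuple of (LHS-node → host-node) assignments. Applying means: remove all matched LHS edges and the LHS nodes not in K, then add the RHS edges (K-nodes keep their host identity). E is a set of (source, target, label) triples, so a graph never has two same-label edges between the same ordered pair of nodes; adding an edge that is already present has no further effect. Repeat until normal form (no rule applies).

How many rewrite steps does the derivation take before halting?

start.  V:9 E:12  edges: 1-p->0 1-r->5 1-r->7 2-p->1 2-q->2 2-r->3 4-q->0 4-r->2 6-q->0 6-r->1 8-q->0 8-r->1
1. fire R1 via {0↦3, 1↦4, 2↦0, 3↦2}  →  V:7 E:9  edges: 1-p->0 1-r->5 1-r->7 2-p->1 2-q->2 6-q->0 6-r->1 8-q->0 8-r->1
2. fire R1 via {0↦5, 1↦6, 2↦0, 3↦1}  →  V:5 E:6  edges: 1-p->0 1-r->7 2-p->1 2-q->2 8-q->0 8-r->1
3. fire R1 via {0↦7, 1↦8, 2↦0, 3↦1}  →  V:3 E:3  edges: 1-p->0 2-p->1 2-q->2
halt: no rule applies after step 3

Answer: 3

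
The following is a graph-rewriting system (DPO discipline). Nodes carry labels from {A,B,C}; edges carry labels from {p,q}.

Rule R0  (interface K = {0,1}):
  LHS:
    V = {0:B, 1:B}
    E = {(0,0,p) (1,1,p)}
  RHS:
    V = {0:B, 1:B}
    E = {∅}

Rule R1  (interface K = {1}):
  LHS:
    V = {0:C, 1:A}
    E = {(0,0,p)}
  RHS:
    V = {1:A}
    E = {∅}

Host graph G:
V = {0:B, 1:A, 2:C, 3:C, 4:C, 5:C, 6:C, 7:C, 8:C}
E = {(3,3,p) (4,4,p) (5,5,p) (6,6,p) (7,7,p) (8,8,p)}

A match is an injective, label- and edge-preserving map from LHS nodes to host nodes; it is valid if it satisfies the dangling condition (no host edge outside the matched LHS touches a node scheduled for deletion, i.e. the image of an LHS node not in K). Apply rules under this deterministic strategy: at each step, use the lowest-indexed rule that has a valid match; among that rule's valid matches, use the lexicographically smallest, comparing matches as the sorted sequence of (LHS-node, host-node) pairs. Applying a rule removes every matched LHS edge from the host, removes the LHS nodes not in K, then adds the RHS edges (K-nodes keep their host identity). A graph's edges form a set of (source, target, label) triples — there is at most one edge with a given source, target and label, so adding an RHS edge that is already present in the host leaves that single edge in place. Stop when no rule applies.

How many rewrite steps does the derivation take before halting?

Answer: 6

Steps:
[0] host  ⇒  9 nodes, 6 edges  {3-p->3 4-p->4 5-p->5 6-p->6 7-p->7 8-p->8}
[1] R1 @ {0↦3, 1↦1}  ⇒  8 nodes, 5 edges  {4-p->4 5-p->5 6-p->6 7-p->7 8-p->8}
[2] R1 @ {0↦4, 1↦1}  ⇒  7 nodes, 4 edges  {5-p->5 6-p->6 7-p->7 8-p->8}
[3] R1 @ {0↦5, 1↦1}  ⇒  6 nodes, 3 edges  {6-p->6 7-p->7 8-p->8}
[4] R1 @ {0↦6, 1↦1}  ⇒  5 nodes, 2 edges  {7-p->7 8-p->8}
[5] R1 @ {0↦7, 1↦1}  ⇒  4 nodes, 1 edges  {8-p->8}
[6] R1 @ {0↦8, 1↦1}  ⇒  3 nodes, 0 edges  {∅}
final graph: no rule applies after step 6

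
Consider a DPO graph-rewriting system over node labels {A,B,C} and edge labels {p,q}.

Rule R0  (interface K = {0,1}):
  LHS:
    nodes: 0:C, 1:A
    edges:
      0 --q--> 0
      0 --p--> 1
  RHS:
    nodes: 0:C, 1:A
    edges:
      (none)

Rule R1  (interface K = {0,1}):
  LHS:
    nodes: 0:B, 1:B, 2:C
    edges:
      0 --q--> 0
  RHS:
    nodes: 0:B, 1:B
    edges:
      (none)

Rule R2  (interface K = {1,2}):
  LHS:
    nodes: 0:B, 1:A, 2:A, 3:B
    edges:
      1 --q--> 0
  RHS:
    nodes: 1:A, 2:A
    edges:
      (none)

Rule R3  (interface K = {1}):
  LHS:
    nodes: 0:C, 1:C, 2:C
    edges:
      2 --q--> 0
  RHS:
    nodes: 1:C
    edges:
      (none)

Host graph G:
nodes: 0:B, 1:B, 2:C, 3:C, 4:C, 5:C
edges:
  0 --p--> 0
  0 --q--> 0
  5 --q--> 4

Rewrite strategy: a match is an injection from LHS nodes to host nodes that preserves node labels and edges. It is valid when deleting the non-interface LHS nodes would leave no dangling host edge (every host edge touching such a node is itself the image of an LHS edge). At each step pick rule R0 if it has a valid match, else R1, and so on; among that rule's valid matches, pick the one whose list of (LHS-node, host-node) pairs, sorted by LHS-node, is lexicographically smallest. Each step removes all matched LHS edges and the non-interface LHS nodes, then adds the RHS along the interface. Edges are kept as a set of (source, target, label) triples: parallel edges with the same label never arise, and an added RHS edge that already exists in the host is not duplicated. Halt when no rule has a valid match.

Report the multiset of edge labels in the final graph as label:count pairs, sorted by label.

initial: |V|=6 |E|=3  E = 0-p->0 0-q->0 5-q->4
step 1: apply R1 at {0↦0, 1↦1, 2↦2}  → |V|=5 |E|=2  E = 0-p->0 5-q->4
step 2: apply R3 at {0↦4, 1↦3, 2↦5}  → |V|=3 |E|=1  E = 0-p->0
final graph: no rule applies after step 2
NF edges: [(0, 0, 'p')]

Answer: p:1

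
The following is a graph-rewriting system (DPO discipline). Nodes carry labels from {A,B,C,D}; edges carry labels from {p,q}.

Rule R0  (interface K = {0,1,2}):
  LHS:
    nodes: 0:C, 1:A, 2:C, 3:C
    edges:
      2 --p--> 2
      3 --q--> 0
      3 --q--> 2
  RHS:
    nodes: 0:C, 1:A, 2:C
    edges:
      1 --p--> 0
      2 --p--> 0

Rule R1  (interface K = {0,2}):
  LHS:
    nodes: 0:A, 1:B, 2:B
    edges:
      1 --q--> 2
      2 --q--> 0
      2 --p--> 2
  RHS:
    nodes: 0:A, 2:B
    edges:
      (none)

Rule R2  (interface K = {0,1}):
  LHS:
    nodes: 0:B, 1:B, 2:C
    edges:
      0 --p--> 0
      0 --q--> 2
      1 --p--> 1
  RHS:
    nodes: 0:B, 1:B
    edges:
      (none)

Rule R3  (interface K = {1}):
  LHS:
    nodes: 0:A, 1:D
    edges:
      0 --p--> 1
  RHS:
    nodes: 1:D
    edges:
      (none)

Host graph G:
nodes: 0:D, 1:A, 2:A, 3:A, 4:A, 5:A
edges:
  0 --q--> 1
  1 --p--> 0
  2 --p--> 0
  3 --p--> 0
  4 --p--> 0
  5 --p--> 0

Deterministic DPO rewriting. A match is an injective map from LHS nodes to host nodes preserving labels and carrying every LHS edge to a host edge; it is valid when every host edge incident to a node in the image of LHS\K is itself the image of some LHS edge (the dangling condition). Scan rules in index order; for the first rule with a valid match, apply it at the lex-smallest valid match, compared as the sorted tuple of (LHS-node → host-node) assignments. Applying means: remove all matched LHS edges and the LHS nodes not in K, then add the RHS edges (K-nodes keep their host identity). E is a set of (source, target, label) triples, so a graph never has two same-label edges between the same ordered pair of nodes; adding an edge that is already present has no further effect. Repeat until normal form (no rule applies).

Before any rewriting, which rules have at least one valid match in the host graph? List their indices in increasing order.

Answer: [R3]

Derivation:
R0: no valid match — LHS pattern not found
R1: no valid match — LHS pattern not found
R2: no valid match — LHS pattern not found
R3: 4 valid matches — {0↦2, 1↦0}, {0↦3, 1↦0}, {0↦4, 1↦0} (+1 more)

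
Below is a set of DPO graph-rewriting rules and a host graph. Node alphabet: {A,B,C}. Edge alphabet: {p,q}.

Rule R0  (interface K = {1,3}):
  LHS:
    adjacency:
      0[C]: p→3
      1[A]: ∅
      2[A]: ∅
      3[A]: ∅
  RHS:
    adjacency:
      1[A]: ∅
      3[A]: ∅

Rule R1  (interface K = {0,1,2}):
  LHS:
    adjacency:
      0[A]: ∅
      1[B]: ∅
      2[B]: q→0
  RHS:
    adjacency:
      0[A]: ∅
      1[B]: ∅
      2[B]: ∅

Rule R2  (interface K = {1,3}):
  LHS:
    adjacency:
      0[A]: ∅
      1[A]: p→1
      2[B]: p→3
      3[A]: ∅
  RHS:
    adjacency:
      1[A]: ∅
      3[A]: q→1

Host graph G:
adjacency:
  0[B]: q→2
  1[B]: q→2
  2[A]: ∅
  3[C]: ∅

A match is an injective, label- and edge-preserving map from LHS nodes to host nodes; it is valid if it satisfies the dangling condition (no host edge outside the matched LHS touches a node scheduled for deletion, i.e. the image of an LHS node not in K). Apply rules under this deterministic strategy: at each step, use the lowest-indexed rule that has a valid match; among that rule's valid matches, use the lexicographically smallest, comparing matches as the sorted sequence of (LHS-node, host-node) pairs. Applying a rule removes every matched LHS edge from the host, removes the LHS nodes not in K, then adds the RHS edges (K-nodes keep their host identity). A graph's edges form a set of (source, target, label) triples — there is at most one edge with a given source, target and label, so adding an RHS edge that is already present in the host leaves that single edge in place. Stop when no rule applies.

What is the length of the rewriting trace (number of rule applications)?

initial: |V|=4 |E|=2  E = 0-q->2 1-q->2
step 1: apply R1 at {0↦2, 1↦0, 2↦1}  → |V|=4 |E|=1  E = 0-q->2
step 2: apply R1 at {0↦2, 1↦1, 2↦0}  → |V|=4 |E|=0  E = ∅
halt: no rule applies after step 2

Answer: 2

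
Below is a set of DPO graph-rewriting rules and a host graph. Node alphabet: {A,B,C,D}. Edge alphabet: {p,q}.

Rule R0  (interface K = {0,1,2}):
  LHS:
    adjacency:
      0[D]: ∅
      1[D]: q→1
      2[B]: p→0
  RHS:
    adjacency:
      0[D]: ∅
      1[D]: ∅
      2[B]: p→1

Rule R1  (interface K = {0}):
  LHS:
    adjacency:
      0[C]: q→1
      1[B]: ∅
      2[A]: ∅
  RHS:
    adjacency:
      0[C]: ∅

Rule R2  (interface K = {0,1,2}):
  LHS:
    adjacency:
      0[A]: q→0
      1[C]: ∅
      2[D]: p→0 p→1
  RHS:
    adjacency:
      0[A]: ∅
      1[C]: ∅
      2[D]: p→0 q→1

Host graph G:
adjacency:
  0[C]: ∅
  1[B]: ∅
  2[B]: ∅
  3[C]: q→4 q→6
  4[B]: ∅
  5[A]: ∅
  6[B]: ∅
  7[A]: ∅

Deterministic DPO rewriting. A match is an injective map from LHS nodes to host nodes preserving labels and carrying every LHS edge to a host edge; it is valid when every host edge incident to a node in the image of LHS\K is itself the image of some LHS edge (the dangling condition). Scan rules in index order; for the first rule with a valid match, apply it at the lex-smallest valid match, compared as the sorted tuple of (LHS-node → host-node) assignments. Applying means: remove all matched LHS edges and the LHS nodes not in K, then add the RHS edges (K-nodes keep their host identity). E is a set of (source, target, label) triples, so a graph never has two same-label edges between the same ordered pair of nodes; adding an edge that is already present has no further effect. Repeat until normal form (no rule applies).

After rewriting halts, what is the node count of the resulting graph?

start.  V:8 E:2  edges: 3-q->4 3-q->6
1. fire R1 via {0↦3, 1↦4, 2↦5}  →  V:6 E:1  edges: 3-q->6
2. fire R1 via {0↦3, 1↦6, 2↦7}  →  V:4 E:0  edges: ∅
halt: no rule applies after step 2
NF nodes: {0:C, 1:B, 2:B, 3:C}

Answer: 4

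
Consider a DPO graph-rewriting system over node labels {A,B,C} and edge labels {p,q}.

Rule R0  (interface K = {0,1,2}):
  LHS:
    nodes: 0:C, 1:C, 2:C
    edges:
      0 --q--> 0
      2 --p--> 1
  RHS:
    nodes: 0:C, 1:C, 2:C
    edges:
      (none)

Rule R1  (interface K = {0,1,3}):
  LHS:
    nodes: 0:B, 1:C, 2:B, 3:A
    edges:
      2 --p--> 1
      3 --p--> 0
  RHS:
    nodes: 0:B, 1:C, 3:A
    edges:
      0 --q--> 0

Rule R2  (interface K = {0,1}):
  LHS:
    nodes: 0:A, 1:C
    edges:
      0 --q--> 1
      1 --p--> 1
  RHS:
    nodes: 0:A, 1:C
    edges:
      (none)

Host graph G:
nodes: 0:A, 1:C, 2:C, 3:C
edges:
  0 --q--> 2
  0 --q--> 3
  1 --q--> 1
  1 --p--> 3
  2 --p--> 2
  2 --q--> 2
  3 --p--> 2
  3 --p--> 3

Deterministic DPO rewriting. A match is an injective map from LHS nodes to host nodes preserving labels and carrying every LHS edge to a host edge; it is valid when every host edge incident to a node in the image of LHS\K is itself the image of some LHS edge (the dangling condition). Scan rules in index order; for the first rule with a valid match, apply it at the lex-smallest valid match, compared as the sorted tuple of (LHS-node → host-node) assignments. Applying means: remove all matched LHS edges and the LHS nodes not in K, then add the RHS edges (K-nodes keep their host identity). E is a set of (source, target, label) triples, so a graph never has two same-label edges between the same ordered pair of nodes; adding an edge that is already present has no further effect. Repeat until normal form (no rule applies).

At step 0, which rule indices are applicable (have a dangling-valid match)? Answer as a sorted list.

R0: 2 valid matches — {0↦1, 1↦2, 2↦3}, {0↦2, 1↦3, 2↦1}
R1: no valid match — LHS pattern not found
R2: 2 valid matches — {0↦0, 1↦2}, {0↦0, 1↦3}

Answer: [R0,R2]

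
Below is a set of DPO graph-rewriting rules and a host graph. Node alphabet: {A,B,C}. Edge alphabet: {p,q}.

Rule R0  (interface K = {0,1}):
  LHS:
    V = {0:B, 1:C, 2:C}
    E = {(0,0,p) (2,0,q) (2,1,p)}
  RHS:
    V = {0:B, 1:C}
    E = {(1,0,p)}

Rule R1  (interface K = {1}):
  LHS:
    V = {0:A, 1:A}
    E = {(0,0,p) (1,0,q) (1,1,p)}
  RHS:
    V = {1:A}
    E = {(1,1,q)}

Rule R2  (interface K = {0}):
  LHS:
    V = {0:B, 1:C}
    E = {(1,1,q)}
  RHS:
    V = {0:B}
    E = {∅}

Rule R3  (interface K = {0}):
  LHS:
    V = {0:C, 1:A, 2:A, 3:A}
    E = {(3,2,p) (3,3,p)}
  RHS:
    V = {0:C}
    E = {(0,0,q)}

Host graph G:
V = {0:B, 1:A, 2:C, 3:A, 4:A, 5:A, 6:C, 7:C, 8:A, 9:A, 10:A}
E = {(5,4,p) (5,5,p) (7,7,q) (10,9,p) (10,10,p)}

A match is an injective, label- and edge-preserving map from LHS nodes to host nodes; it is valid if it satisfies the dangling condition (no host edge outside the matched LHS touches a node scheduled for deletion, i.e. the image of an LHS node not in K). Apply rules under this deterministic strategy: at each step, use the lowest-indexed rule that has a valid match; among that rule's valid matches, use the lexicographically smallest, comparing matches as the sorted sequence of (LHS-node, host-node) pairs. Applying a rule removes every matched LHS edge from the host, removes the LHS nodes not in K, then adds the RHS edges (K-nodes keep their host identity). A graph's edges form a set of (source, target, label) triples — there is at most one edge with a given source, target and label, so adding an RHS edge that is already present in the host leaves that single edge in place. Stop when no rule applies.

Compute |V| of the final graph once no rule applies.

Answer: 2

Derivation:
start.  V:11 E:5  edges: 5-p->4 5-p->5 7-q->7 10-p->9 10-p->10
1. fire R2 via {0↦0, 1↦7}  →  V:10 E:4  edges: 5-p->4 5-p->5 10-p->9 10-p->10
2. fire R3 via {0↦2, 1↦1, 2↦4, 3↦5}  →  V:7 E:3  edges: 2-q->2 10-p->9 10-p->10
3. fire R2 via {0↦0, 1↦2}  →  V:6 E:2  edges: 10-p->9 10-p->10
4. fire R3 via {0↦6, 1↦3, 2↦9, 3↦10}  →  V:3 E:1  edges: 6-q->6
5. fire R2 via {0↦0, 1↦6}  →  V:2 E:0  edges: ∅
halt: no rule applies after step 5
NF nodes: {0:B, 8:A}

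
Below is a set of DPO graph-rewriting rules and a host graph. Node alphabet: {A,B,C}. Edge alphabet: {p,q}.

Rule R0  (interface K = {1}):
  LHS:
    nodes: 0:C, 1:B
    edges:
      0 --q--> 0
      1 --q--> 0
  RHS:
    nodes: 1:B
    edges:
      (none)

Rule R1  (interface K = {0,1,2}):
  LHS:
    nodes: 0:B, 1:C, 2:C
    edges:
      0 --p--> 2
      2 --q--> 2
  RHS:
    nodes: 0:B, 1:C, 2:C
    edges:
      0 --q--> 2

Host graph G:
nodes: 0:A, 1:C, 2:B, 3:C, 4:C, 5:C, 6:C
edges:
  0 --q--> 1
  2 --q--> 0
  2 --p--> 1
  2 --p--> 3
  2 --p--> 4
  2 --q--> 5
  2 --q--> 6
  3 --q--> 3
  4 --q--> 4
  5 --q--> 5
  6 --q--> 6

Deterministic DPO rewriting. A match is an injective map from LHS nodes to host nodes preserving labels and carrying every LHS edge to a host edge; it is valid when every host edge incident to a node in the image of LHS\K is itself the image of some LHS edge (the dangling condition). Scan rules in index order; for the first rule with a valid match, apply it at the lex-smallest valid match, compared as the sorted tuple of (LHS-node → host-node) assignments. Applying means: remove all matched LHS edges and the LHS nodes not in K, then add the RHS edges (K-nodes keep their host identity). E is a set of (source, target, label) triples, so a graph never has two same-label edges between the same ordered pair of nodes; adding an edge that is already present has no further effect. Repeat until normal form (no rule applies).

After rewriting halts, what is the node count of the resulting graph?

Answer: 5

Steps:
[0] host  ⇒  7 nodes, 11 edges  {0-q->1 2-q->0 2-p->1 2-p->3 2-p->4 2-q->5 2-q->6 3-q->3 4-q->4 5-q->5 6-q->6}
[1] R0 @ {0↦5, 1↦2}  ⇒  6 nodes, 9 edges  {0-q->1 2-q->0 2-p->1 2-p->3 2-p->4 2-q->6 3-q->3 4-q->4 6-q->6}
[2] R0 @ {0↦6, 1↦2}  ⇒  5 nodes, 7 edges  {0-q->1 2-q->0 2-p->1 2-p->3 2-p->4 3-q->3 4-q->4}
[3] R1 @ {0↦2, 1↦1, 2↦3}  ⇒  5 nodes, 6 edges  {0-q->1 2-q->0 2-p->1 2-q->3 2-p->4 4-q->4}
[4] R1 @ {0↦2, 1↦1, 2↦4}  ⇒  5 nodes, 5 edges  {0-q->1 2-q->0 2-p->1 2-q->3 2-q->4}
halt: no rule applies after step 4
NF nodes: {0:A, 1:C, 2:B, 3:C, 4:C}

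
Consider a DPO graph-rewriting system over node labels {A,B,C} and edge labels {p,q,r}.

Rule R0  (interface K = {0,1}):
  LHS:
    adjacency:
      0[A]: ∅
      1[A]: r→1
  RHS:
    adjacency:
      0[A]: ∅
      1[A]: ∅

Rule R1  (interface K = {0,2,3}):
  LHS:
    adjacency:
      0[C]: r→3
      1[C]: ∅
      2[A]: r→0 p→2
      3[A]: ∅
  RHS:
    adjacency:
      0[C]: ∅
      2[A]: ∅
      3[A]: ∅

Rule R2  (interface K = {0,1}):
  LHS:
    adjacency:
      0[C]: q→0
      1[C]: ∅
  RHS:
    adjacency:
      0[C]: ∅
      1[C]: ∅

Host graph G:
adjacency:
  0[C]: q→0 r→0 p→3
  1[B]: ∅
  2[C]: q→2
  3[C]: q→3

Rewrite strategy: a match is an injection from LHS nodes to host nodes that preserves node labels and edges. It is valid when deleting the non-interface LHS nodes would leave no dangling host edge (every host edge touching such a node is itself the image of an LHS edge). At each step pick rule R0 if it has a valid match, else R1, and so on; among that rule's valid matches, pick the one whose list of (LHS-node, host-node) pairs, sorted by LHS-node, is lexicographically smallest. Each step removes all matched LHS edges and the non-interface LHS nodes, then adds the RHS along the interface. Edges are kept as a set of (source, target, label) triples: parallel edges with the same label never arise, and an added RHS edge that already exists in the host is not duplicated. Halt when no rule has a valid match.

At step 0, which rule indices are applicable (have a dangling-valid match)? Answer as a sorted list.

Answer: [R2]

Rewrite trace:
R0: no valid match — LHS pattern not found
R1: no valid match — LHS pattern not found
R2: 6 valid matches — {0↦0, 1↦2}, {0↦0, 1↦3}, {0↦2, 1↦0} (+3 more)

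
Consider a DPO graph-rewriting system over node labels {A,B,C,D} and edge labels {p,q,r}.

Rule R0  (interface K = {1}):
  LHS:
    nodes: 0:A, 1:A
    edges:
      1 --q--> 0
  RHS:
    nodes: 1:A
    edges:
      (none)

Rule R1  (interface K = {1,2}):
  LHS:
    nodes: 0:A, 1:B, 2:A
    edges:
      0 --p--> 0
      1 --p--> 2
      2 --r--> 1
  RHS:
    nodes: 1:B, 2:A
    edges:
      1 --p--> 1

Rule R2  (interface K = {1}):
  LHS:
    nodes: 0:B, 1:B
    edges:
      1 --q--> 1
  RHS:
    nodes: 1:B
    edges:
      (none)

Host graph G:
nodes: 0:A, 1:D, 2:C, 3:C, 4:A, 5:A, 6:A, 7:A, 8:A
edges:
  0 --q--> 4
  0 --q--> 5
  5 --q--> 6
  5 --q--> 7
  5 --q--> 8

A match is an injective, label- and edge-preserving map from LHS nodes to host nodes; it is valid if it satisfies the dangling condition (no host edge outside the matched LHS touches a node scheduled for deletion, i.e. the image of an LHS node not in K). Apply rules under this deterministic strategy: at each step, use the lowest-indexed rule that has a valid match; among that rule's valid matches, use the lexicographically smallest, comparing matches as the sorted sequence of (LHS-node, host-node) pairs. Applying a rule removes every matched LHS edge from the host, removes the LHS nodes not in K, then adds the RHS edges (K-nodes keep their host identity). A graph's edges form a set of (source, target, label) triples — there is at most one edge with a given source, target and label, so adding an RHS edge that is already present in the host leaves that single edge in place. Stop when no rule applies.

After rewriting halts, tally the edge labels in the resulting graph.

[0] host  ⇒  9 nodes, 5 edges  {0-q->4 0-q->5 5-q->6 5-q->7 5-q->8}
[1] R0 @ {0↦4, 1↦0}  ⇒  8 nodes, 4 edges  {0-q->5 5-q->6 5-q->7 5-q->8}
[2] R0 @ {0↦6, 1↦5}  ⇒  7 nodes, 3 edges  {0-q->5 5-q->7 5-q->8}
[3] R0 @ {0↦7, 1↦5}  ⇒  6 nodes, 2 edges  {0-q->5 5-q->8}
[4] R0 @ {0↦8, 1↦5}  ⇒  5 nodes, 1 edges  {0-q->5}
[5] R0 @ {0↦5, 1↦0}  ⇒  4 nodes, 0 edges  {∅}
normal form: no rule applies after step 5
NF edges: []

Answer: (no edges)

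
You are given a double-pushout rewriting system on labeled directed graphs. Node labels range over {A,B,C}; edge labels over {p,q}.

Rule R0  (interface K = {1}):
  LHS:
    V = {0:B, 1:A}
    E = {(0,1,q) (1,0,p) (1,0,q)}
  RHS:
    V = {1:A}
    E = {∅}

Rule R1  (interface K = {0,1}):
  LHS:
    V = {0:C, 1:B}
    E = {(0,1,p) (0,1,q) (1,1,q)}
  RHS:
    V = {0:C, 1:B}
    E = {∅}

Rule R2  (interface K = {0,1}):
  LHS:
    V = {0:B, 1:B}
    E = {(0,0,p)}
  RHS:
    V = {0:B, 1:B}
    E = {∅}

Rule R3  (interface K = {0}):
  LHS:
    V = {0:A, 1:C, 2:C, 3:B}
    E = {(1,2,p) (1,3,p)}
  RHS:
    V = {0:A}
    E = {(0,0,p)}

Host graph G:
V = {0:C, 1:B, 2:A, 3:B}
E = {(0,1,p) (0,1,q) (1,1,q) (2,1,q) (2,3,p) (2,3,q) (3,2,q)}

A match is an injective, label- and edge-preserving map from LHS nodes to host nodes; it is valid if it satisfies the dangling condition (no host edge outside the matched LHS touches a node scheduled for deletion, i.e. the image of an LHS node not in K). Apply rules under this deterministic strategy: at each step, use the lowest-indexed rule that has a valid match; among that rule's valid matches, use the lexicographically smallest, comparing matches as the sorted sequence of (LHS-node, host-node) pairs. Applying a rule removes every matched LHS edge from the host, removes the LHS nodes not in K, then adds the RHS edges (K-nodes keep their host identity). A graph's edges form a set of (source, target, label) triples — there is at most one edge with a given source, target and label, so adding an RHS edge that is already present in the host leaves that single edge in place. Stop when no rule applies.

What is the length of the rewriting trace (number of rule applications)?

initial: |V|=4 |E|=7  E = 0-p->1 0-q->1 1-q->1 2-q->1 2-p->3 2-q->3 3-q->2
step 1: apply R0 at {0↦3, 1↦2}  → |V|=3 |E|=4  E = 0-p->1 0-q->1 1-q->1 2-q->1
step 2: apply R1 at {0↦0, 1↦1}  → |V|=3 |E|=1  E = 2-q->1
halt: no rule applies after step 2

Answer: 2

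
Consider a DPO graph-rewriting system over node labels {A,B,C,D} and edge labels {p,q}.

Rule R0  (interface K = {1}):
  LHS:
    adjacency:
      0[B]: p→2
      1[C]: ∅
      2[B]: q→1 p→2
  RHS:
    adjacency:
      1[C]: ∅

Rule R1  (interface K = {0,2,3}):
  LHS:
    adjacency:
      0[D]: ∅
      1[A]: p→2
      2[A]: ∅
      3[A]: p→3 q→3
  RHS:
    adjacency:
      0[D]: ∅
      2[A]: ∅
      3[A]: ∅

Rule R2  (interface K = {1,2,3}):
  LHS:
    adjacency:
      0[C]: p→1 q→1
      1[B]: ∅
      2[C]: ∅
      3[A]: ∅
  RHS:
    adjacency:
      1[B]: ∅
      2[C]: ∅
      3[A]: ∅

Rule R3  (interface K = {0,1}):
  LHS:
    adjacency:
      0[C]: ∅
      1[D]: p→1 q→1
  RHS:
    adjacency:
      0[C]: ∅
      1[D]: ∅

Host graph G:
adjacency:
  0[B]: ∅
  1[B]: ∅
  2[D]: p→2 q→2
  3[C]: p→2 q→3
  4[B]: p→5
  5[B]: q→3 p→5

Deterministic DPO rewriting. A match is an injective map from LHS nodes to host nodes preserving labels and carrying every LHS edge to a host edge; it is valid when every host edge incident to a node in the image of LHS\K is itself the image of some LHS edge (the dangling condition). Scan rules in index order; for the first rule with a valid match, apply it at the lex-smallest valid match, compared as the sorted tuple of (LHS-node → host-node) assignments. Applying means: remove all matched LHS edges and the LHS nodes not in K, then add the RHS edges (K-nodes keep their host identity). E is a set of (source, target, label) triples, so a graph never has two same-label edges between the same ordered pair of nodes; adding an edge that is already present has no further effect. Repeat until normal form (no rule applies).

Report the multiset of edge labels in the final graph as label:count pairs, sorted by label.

start.  V:6 E:7  edges: 2-p->2 2-q->2 3-p->2 3-q->3 4-p->5 5-q->3 5-p->5
1. fire R0 via {0↦4, 1↦3, 2↦5}  →  V:4 E:4  edges: 2-p->2 2-q->2 3-p->2 3-q->3
2. fire R3 via {0↦3, 1↦2}  →  V:4 E:2  edges: 3-p->2 3-q->3
final graph: no rule applies after step 2
NF edges: [(3, 2, 'p'), (3, 3, 'q')]

Answer: p:1 q:1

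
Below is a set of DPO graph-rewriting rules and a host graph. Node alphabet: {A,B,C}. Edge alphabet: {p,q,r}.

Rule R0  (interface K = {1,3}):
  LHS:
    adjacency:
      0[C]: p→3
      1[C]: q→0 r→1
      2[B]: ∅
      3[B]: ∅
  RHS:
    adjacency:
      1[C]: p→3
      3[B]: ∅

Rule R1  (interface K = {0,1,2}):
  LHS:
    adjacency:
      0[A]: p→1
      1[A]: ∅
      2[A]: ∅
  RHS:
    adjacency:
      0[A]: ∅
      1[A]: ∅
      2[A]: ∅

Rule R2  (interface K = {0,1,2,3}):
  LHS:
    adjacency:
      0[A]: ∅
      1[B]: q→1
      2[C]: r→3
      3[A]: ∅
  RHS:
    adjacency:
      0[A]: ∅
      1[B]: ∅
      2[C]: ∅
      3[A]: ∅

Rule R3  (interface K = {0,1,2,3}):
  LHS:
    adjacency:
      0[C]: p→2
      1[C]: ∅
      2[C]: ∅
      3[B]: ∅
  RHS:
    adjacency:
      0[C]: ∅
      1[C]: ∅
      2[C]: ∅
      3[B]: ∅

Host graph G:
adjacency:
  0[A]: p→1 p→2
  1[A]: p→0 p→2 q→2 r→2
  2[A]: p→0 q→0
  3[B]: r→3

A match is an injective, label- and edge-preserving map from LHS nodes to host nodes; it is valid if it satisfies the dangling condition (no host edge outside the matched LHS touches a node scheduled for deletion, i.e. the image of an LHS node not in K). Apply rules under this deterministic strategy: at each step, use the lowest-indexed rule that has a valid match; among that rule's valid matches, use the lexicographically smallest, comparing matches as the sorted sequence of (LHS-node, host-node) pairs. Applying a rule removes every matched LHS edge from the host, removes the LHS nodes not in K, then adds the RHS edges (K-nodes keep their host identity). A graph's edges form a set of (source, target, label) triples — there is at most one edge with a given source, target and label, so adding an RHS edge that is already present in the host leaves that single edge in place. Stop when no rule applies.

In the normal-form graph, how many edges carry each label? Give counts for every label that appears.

Answer: q:2 r:2

Rewrite trace:
start.  V:4 E:9  edges: 0-p->1 0-p->2 1-p->0 1-p->2 1-q->2 1-r->2 2-p->0 2-q->0 3-r->3
1. fire R1 via {0↦0, 1↦1, 2↦2}  →  V:4 E:8  edges: 0-p->2 1-p->0 1-p->2 1-q->2 1-r->2 2-p->0 2-q->0 3-r->3
2. fire R1 via {0↦0, 1↦2, 2↦1}  →  V:4 E:7  edges: 1-p->0 1-p->2 1-q->2 1-r->2 2-p->0 2-q->0 3-r->3
3. fire R1 via {0↦1, 1↦0, 2↦2}  →  V:4 E:6  edges: 1-p->2 1-q->2 1-r->2 2-p->0 2-q->0 3-r->3
4. fire R1 via {0↦1, 1↦2, 2↦0}  →  V:4 E:5  edges: 1-q->2 1-r->2 2-p->0 2-q->0 3-r->3
5. fire R1 via {0↦2, 1↦0, 2↦1}  →  V:4 E:4  edges: 1-q->2 1-r->2 2-q->0 3-r->3
final graph: no rule applies after step 5
NF edges: [(1, 2, 'q'), (1, 2, 'r'), (2, 0, 'q'), (3, 3, 'r')]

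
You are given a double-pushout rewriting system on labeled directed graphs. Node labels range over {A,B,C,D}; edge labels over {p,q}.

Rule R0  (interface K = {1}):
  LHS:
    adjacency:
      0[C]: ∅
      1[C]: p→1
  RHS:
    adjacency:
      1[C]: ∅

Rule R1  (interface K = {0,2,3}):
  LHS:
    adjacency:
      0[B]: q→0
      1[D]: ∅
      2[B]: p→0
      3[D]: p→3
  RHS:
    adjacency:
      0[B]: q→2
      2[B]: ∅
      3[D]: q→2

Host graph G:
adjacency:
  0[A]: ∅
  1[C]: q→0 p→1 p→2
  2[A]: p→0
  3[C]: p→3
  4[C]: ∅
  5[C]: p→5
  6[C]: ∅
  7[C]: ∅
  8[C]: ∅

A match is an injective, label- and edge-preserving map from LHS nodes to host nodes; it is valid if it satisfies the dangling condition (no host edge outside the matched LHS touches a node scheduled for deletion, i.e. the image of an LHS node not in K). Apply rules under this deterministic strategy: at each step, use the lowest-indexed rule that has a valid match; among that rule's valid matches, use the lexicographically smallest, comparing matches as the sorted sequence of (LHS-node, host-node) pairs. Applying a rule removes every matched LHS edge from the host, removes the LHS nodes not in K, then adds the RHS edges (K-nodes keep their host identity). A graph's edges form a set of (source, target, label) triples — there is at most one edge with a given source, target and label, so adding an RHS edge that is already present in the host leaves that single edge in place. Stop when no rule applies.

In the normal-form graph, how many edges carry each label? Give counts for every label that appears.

[0] host  ⇒  9 nodes, 6 edges  {1-q->0 1-p->1 1-p->2 2-p->0 3-p->3 5-p->5}
[1] R0 @ {0↦4, 1↦1}  ⇒  8 nodes, 5 edges  {1-q->0 1-p->2 2-p->0 3-p->3 5-p->5}
[2] R0 @ {0↦6, 1↦3}  ⇒  7 nodes, 4 edges  {1-q->0 1-p->2 2-p->0 5-p->5}
[3] R0 @ {0↦3, 1↦5}  ⇒  6 nodes, 3 edges  {1-q->0 1-p->2 2-p->0}
final graph: no rule applies after step 3
NF edges: [(1, 0, 'q'), (1, 2, 'p'), (2, 0, 'p')]

Answer: p:2 q:1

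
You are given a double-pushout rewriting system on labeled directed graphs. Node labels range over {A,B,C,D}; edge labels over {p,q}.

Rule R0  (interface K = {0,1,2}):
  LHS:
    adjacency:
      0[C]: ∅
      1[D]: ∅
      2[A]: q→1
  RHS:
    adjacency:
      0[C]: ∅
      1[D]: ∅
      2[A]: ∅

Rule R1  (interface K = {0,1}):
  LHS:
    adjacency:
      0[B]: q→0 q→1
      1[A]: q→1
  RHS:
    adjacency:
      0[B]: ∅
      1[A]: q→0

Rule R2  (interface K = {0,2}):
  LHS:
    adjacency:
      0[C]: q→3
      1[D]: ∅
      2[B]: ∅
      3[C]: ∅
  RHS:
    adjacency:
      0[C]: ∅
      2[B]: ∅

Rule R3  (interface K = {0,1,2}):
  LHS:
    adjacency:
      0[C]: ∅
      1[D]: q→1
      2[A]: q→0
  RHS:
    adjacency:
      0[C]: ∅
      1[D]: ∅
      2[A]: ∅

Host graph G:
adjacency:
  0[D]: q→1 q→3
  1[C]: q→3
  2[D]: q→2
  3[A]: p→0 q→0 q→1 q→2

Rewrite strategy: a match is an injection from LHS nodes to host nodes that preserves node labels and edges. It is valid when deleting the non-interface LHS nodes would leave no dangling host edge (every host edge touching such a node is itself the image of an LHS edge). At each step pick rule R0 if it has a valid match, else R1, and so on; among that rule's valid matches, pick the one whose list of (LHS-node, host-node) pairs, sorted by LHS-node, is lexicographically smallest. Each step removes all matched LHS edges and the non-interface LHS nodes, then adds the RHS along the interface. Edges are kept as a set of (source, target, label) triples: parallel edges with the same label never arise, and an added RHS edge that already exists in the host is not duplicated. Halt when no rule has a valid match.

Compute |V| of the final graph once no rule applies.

Answer: 4

Rewrite trace:
[0] host  ⇒  4 nodes, 8 edges  {0-q->1 0-q->3 1-q->3 2-q->2 3-p->0 3-q->0 3-q->1 3-q->2}
[1] R0 @ {0↦1, 1↦0, 2↦3}  ⇒  4 nodes, 7 edges  {0-q->1 0-q->3 1-q->3 2-q->2 3-p->0 3-q->1 3-q->2}
[2] R0 @ {0↦1, 1↦2, 2↦3}  ⇒  4 nodes, 6 edges  {0-q->1 0-q->3 1-q->3 2-q->2 3-p->0 3-q->1}
[3] R3 @ {0↦1, 1↦2, 2↦3}  ⇒  4 nodes, 4 edges  {0-q->1 0-q->3 1-q->3 3-p->0}
normal form: no rule applies after step 3
NF nodes: {0:D, 1:C, 2:D, 3:A}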